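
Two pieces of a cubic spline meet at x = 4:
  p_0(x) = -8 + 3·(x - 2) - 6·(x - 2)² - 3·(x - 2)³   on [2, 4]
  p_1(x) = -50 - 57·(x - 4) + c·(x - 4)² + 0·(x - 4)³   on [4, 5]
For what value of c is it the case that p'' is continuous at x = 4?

p_0''(x) = -12 - 18·(x - 2), so p_0''(4) = -48. On the right, p_1''(4) = 2c, so c = -24.

-24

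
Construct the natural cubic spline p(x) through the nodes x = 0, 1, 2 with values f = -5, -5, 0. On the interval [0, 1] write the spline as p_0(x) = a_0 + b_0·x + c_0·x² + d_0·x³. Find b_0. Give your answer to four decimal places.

-1.2500

Let M_i = p''(x_i). Step sizes h_i = 1, 1; slopes of the chords Δ_i = (y_(i+1) - y_i)/h_i = 0, 5.
  1·M_0 + 4·M_1 + 1·M_2 = 6(Δ_1 - Δ_0) = 30
Natural end conditions: M_0 = M_2 = 0.
Forward elimination and back-substitution give M_0 = 0, M_1 = 15/2, M_2 = 0.
On [0, 1], with p_0(x) = a_0 + b_0·x + c_0·x² + d_0·x³: c_0 = M_0/2 = 0, d_0 = (M_1 - M_0)/(6h_0) = 5/4, b_0 = Δ_0 - h_0(2M_0 + M_1)/6 = -5/4.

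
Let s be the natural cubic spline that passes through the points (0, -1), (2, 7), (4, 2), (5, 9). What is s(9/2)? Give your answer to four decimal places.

4.7415

Write M_i for s''(x_i). With h_i = 2, 2, 1 and divided differences Δ_i = 4, -5/2, 7, the continuity of s' gives the tridiagonal system
  2·M_0 + 8·M_1 + 2·M_2 = 6(Δ_1 - Δ_0) = -39
  2·M_1 + 6·M_2 + 1·M_3 = 6(Δ_2 - Δ_1) = 57
Natural end conditions: M_0 = M_3 = 0.
Hence M_0 = 0, M_1 = -87/11, M_2 = 267/22, M_3 = 0.
On [4, 5], s(t) = 2 + 65/22·(t - 4) + 267/44·(t - 4)² - 89/44·(t - 4)³.
With (t - 4) = 1/2: s(9/2) = 1669/352.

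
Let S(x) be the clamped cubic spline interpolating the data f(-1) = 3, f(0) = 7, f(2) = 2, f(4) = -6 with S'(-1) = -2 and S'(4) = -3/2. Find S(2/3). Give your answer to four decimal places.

With M_i denoting the second derivative at x_i, h_i = 1, 2, 2, and Δ_i = (y_(i+1) − y_i)/h_i = 4, -5/2, -4:
  1·M_0 + 6·M_1 + 2·M_2 = 6(Δ_1 - Δ_0) = -39
  2·M_1 + 8·M_2 + 2·M_3 = 6(Δ_2 - Δ_1) = -9
Clamped end conditions give two more equations: 2h_0·M_0 + h_0·M_1 = 6(Δ_0 - S'(-1)) = 36 and h_2·M_2 + 2h_2·M_3 = 6(S'(4) - Δ_2) = 15.
Forward elimination and back-substitution give M_0 = 536/23, M_1 = -244/23, M_2 = 31/46, M_3 = 157/46.
On [0, 2], S(x) = 7 + 100/23·x - 122/23·x² + 173/184·x³.
With x = 2/3: S(2/3) = 4856/621.

7.8196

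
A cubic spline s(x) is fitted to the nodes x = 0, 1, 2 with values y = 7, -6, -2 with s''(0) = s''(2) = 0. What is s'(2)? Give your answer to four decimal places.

Let σ_i = s''(x_i). Step sizes h_i = 1, 1; slopes of the chords Δ_i = (y_(i+1) - y_i)/h_i = -13, 4.
  1·σ_0 + 4·σ_1 + 1·σ_2 = 6(Δ_1 - Δ_0) = 102
Natural end conditions: σ_0 = σ_2 = 0.
Solving the tridiagonal system: σ_0 = 0, σ_1 = 51/2, σ_2 = 0.
On [1, 2], s'(x) = b_1 + 2c_1·(x - 1) + 3d_1·(x - 1)² with b_1 = Δ_1 - h_1(2σ_1 + σ_2)/6 = -9/2, c_1 = σ_1/2 = 51/4, d_1 = (σ_2 - σ_1)/(6h_1) = -17/4. So s'(2) = 33/4.

8.2500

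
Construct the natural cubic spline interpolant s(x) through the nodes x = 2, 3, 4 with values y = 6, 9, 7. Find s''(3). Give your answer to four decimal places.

-7.5000

Write M_i for s''(x_i). With h_i = 1, 1 and divided differences Δ_i = 3, -2, the continuity of s' gives the tridiagonal system
  1·M_0 + 4·M_1 + 1·M_2 = 6(Δ_1 - Δ_0) = -30
Natural end conditions: M_0 = M_2 = 0.
Forward elimination and back-substitution give M_0 = 0, M_1 = -15/2, M_2 = 0.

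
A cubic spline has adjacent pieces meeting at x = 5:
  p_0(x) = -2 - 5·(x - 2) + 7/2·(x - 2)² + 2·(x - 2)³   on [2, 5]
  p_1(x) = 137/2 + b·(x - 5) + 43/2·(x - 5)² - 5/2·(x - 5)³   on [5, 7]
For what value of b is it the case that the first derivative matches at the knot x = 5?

p_0'(x) = -5 + 7·(x - 2) + 6·(x - 2)², so p_0'(5) = 70. On the right, p_1'(5) = b, so b = 70.

70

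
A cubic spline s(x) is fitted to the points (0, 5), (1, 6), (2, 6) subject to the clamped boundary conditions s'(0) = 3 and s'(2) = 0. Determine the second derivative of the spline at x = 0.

Let σ_i = s''(x_i). Step sizes h_i = 1, 1; slopes of the chords Δ_i = (y_(i+1) - y_i)/h_i = 1, 0.
  1·σ_0 + 4·σ_1 + 1·σ_2 = 6(Δ_1 - Δ_0) = -6
Clamped end conditions give two more equations: 2h_0·σ_0 + h_0·σ_1 = 6(Δ_0 - s'(0)) = -12 and h_1·σ_1 + 2h_1·σ_2 = 6(s'(2) - Δ_1) = 0.
Hence σ_0 = -6, σ_1 = 0, σ_2 = 0.

-6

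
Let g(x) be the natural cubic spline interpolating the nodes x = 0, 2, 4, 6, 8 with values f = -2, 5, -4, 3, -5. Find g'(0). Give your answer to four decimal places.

6.3482

Let σ_i = g''(x_i). Step sizes h_i = 2, 2, 2, 2; slopes of the chords Δ_i = (y_(i+1) - y_i)/h_i = 7/2, -9/2, 7/2, -4.
  2·σ_0 + 8·σ_1 + 2·σ_2 = 6(Δ_1 - Δ_0) = -48
  2·σ_1 + 8·σ_2 + 2·σ_3 = 6(Δ_2 - Δ_1) = 48
  2·σ_2 + 8·σ_3 + 2·σ_4 = 6(Δ_3 - Δ_2) = -45
Natural end conditions: σ_0 = σ_4 = 0.
Solving the tridiagonal system: σ_0 = 0, σ_1 = -957/112, σ_2 = 285/28, σ_3 = -915/112, σ_4 = 0.
On [0, 2], g'(x) = b_0 + 2c_0·x + 3d_0·x² with b_0 = Δ_0 - h_0(2σ_0 + σ_1)/6 = 711/112, c_0 = σ_0/2 = 0, d_0 = (σ_1 - σ_0)/(6h_0) = -319/448. So g'(0) = 711/112.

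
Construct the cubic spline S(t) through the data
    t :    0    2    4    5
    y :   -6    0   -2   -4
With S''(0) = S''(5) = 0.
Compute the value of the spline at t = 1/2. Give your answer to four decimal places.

Let M_i = S''(x_i). Step sizes h_i = 2, 2, 1; slopes of the chords Δ_i = (y_(i+1) - y_i)/h_i = 3, -1, -2.
  2·M_0 + 8·M_1 + 2·M_2 = 6(Δ_1 - Δ_0) = -24
  2·M_1 + 6·M_2 + 1·M_3 = 6(Δ_2 - Δ_1) = -6
Natural end conditions: M_0 = M_3 = 0.
Solving the tridiagonal system: M_0 = 0, M_1 = -3, M_2 = 0, M_3 = 0.
On [0, 2], S(t) = -6 + 4·t + 0·t² - 1/4·t³.
With t = 1/2: S(1/2) = -129/32.

-4.0313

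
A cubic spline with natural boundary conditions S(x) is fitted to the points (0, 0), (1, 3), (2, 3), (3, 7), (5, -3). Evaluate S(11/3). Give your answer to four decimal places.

With M_i denoting the second derivative at x_i, h_i = 1, 1, 1, 2, and Δ_i = (y_(i+1) − y_i)/h_i = 3, 0, 4, -5:
  1·M_0 + 4·M_1 + 1·M_2 = 6(Δ_1 - Δ_0) = -18
  1·M_1 + 4·M_2 + 1·M_3 = 6(Δ_2 - Δ_1) = 24
  1·M_2 + 6·M_3 + 2·M_4 = 6(Δ_3 - Δ_2) = -54
Natural end conditions: M_0 = M_4 = 0.
Forward elimination and back-substitution give M_0 = 0, M_1 = -306/43, M_2 = 450/43, M_3 = -462/43, M_4 = 0.
On [3, 5], S(x) = 7 + 93/43·(x - 3) - 231/43·(x - 3)² + 77/86·(x - 3)³.
With (x - 3) = 2/3: S(11/3) = 7337/1161.

6.3196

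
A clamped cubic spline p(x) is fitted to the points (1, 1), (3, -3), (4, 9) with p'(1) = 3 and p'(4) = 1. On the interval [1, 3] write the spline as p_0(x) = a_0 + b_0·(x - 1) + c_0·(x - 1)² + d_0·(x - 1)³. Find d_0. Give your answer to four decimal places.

Put M_i = p'' at the i-th knot. Here h = (2, 1) and Δ = (-2, 12), so the interior equations h_(i-1)·M_(i-1) + 2(h_(i-1)+h_i)·M_i + h_i·M_(i+1) = 6(Δ_i − Δ_(i-1)) read
  2·M_0 + 6·M_1 + 1·M_2 = 6(Δ_1 - Δ_0) = 84
Clamped end conditions give two more equations: 2h_0·M_0 + h_0·M_1 = 6(Δ_0 - p'(1)) = -30 and h_1·M_1 + 2h_1·M_2 = 6(p'(4) - Δ_1) = -66.
Solving: M_0 = -133/6, M_1 = 88/3, M_2 = -143/3.
On [1, 3], with p_0(x) = a_0 + b_0·(x - 1) + c_0·(x - 1)² + d_0·(x - 1)³: c_0 = M_0/2 = -133/12, d_0 = (M_1 - M_0)/(6h_0) = 103/24, b_0 = Δ_0 - h_0(2M_0 + M_1)/6 = 3.

4.2917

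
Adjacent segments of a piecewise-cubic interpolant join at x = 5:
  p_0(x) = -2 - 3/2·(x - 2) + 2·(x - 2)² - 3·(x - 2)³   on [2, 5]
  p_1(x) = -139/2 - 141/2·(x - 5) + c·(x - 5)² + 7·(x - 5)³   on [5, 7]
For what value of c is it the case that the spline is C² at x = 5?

p_0''(x) = 4 - 18·(x - 2), so p_0''(5) = -50. On the right, p_1''(5) = 2c, so c = -25.

-25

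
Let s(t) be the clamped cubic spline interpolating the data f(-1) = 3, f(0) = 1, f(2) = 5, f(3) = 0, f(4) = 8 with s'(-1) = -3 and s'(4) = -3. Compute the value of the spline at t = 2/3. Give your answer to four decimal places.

Write M_i for s''(x_i). With h_i = 1, 2, 1, 1 and divided differences Δ_i = -2, 2, -5, 8, the continuity of s' gives the tridiagonal system
  1·M_0 + 6·M_1 + 2·M_2 = 6(Δ_1 - Δ_0) = 24
  2·M_1 + 6·M_2 + 1·M_3 = 6(Δ_2 - Δ_1) = -42
  1·M_2 + 4·M_3 + 1·M_4 = 6(Δ_3 - Δ_2) = 78
Clamped end conditions give two more equations: 2h_0·M_0 + h_0·M_1 = 6(Δ_0 - s'(-1)) = 6 and h_3·M_3 + 2h_3·M_4 = 6(s'(4) - Δ_3) = -66.
Hence M_0 = -15/8, M_1 = 39/4, M_2 = -261/16, M_3 = 291/8, M_4 = -819/16.
On [0, 2], s(t) = 1 + 15/16·t + 39/8·t² - 139/64·t³.
With t = 2/3: s(2/3) = 85/27.

3.1481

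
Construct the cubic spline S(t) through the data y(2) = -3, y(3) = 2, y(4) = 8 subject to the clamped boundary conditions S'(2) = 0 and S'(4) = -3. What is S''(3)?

With σ_i denoting the second derivative at x_i, h_i = 1, 1, and Δ_i = (y_(i+1) − y_i)/h_i = 5, 6:
  1·σ_0 + 4·σ_1 + 1·σ_2 = 6(Δ_1 - Δ_0) = 6
Clamped end conditions give two more equations: 2h_0·σ_0 + h_0·σ_1 = 6(Δ_0 - S'(2)) = 30 and h_1·σ_1 + 2h_1·σ_2 = 6(S'(4) - Δ_1) = -54.
Hence σ_0 = 12, σ_1 = 6, σ_2 = -30.

6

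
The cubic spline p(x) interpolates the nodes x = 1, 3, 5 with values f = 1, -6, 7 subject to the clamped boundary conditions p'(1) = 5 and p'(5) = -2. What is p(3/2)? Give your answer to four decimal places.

Let M_i = p''(x_i). Step sizes h_i = 2, 2; slopes of the chords Δ_i = (y_(i+1) - y_i)/h_i = -7/2, 13/2.
  2·M_0 + 8·M_1 + 2·M_2 = 6(Δ_1 - Δ_0) = 60
Clamped end conditions give two more equations: 2h_0·M_0 + h_0·M_1 = 6(Δ_0 - p'(1)) = -51 and h_1·M_1 + 2h_1·M_2 = 6(p'(5) - Δ_1) = -51.
Forward elimination and back-substitution give M_0 = -22, M_1 = 37/2, M_2 = -22.
On [1, 3], p(x) = 1 + 5·(x - 1) - 11·(x - 1)² + 27/8·(x - 1)³.
With (x - 1) = 1/2: p(3/2) = 75/64.

1.1719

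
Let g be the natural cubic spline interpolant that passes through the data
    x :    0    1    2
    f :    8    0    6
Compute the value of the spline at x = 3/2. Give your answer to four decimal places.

Write M_i for g''(x_i). With h_i = 1, 1 and divided differences Δ_i = -8, 6, the continuity of g' gives the tridiagonal system
  1·M_0 + 4·M_1 + 1·M_2 = 6(Δ_1 - Δ_0) = 84
Natural end conditions: M_0 = M_2 = 0.
Solving: M_0 = 0, M_1 = 21, M_2 = 0.
On [1, 2], g(x) = 0 - 1·(x - 1) + 21/2·(x - 1)² - 7/2·(x - 1)³.
With (x - 1) = 1/2: g(3/2) = 27/16.

1.6875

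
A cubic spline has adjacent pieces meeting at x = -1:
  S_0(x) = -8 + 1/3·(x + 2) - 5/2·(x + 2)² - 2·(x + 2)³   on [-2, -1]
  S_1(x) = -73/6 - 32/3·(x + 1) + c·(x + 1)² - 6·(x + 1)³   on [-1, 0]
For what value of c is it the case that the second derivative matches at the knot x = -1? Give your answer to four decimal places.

-8.5000

S_0''(x) = -5 - 12·(x + 2), so S_0''(-1) = -17. On the right, S_1''(-1) = 2c, so c = -17/2.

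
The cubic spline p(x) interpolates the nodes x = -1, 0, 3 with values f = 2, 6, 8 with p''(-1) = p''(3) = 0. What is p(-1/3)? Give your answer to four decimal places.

4.8210

Write σ_i for p''(x_i). With h_i = 1, 3 and divided differences Δ_i = 4, 2/3, the continuity of p' gives the tridiagonal system
  1·σ_0 + 8·σ_1 + 3·σ_2 = 6(Δ_1 - Δ_0) = -20
Natural end conditions: σ_0 = σ_2 = 0.
Hence σ_0 = 0, σ_1 = -5/2, σ_2 = 0.
On [-1, 0], p(x) = 2 + 53/12·(x + 1) + 0·(x + 1)² - 5/12·(x + 1)³.
With (x + 1) = 2/3: p(-1/3) = 781/162.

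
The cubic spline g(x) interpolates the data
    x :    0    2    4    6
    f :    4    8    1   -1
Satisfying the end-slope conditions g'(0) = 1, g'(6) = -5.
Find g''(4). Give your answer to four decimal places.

5.8000

With M_i denoting the second derivative at x_i, h_i = 2, 2, 2, and Δ_i = (y_(i+1) − y_i)/h_i = 2, -7/2, -1:
  2·M_0 + 8·M_1 + 2·M_2 = 6(Δ_1 - Δ_0) = -33
  2·M_1 + 8·M_2 + 2·M_3 = 6(Δ_2 - Δ_1) = 15
Clamped end conditions give two more equations: 2h_0·M_0 + h_0·M_1 = 6(Δ_0 - g'(0)) = 6 and h_2·M_2 + 2h_2·M_3 = 6(g'(6) - Δ_2) = -24.
Hence M_0 = 49/10, M_1 = -34/5, M_2 = 29/5, M_3 = -89/10.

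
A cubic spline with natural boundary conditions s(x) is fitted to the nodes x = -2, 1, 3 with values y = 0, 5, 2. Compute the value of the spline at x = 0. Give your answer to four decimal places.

Let m_i = s''(x_i). Step sizes h_i = 3, 2; slopes of the chords Δ_i = (y_(i+1) - y_i)/h_i = 5/3, -3/2.
  3·m_0 + 10·m_1 + 2·m_2 = 6(Δ_1 - Δ_0) = -19
Natural end conditions: m_0 = m_2 = 0.
Hence m_0 = 0, m_1 = -19/10, m_2 = 0.
On [-2, 1], s(x) = 0 + 157/60·(x + 2) + 0·(x + 2)² - 19/180·(x + 2)³.
With (x + 2) = 2: s(0) = 79/18.

4.3889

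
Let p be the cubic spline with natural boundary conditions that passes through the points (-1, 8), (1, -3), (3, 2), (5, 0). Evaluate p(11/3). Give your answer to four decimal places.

Put m_i = p'' at the i-th knot. Here h = (2, 2, 2) and Δ = (-11/2, 5/2, -1), so the interior equations h_(i-1)·m_(i-1) + 2(h_(i-1)+h_i)·m_i + h_i·m_(i+1) = 6(Δ_i − Δ_(i-1)) read
  2·m_0 + 8·m_1 + 2·m_2 = 6(Δ_1 - Δ_0) = 48
  2·m_1 + 8·m_2 + 2·m_3 = 6(Δ_2 - Δ_1) = -21
Natural end conditions: m_0 = m_3 = 0.
Hence m_0 = 0, m_1 = 71/10, m_2 = -22/5, m_3 = 0.
On [3, 5], p(t) = 2 + 29/15·(t - 3) - 11/5·(t - 3)² + 11/30·(t - 3)³.
With (t - 3) = 2/3: p(11/3) = 196/81.

2.4198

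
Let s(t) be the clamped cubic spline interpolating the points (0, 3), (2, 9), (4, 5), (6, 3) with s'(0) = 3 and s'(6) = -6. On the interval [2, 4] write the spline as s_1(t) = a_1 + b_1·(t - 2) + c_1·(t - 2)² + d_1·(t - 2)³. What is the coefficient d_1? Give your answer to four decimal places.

0.8500

Let σ_i = s''(x_i). Step sizes h_i = 2, 2, 2; slopes of the chords Δ_i = (y_(i+1) - y_i)/h_i = 3, -2, -1.
  2·σ_0 + 8·σ_1 + 2·σ_2 = 6(Δ_1 - Δ_0) = -30
  2·σ_1 + 8·σ_2 + 2·σ_3 = 6(Δ_2 - Δ_1) = 6
Clamped end conditions give two more equations: 2h_0·σ_0 + h_0·σ_1 = 6(Δ_0 - s'(0)) = 0 and h_2·σ_2 + 2h_2·σ_3 = 6(s'(6) - Δ_2) = -30.
Solving: σ_0 = 14/5, σ_1 = -28/5, σ_2 = 23/5, σ_3 = -49/5.
On [2, 4], with s_1(t) = a_1 + b_1·(t - 2) + c_1·(t - 2)² + d_1·(t - 2)³: c_1 = σ_1/2 = -14/5, d_1 = (σ_2 - σ_1)/(6h_1) = 17/20, b_1 = Δ_1 - h_1(2σ_1 + σ_2)/6 = 1/5.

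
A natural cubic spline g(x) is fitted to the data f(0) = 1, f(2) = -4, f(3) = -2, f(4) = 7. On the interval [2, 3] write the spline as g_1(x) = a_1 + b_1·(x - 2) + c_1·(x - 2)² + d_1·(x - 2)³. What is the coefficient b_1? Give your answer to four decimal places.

Put m_i = g'' at the i-th knot. Here h = (2, 1, 1) and Δ = (-5/2, 2, 9), so the interior equations h_(i-1)·m_(i-1) + 2(h_(i-1)+h_i)·m_i + h_i·m_(i+1) = 6(Δ_i − Δ_(i-1)) read
  2·m_0 + 6·m_1 + 1·m_2 = 6(Δ_1 - Δ_0) = 27
  1·m_1 + 4·m_2 + 1·m_3 = 6(Δ_2 - Δ_1) = 42
Natural end conditions: m_0 = m_3 = 0.
Solving the tridiagonal system: m_0 = 0, m_1 = 66/23, m_2 = 225/23, m_3 = 0.
On [2, 3], with g_1(x) = a_1 + b_1·(x - 2) + c_1·(x - 2)² + d_1·(x - 2)³: c_1 = m_1/2 = 33/23, d_1 = (m_2 - m_1)/(6h_1) = 53/46, b_1 = Δ_1 - h_1(2m_1 + m_2)/6 = -27/46.

-0.5870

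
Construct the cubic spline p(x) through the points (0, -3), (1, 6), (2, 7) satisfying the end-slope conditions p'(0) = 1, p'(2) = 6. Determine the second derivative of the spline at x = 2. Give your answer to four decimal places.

Put σ_i = p'' at the i-th knot. Here h = (1, 1) and Δ = (9, 1), so the interior equations h_(i-1)·σ_(i-1) + 2(h_(i-1)+h_i)·σ_i + h_i·σ_(i+1) = 6(Δ_i − Δ_(i-1)) read
  1·σ_0 + 4·σ_1 + 1·σ_2 = 6(Δ_1 - Δ_0) = -48
Clamped end conditions give two more equations: 2h_0·σ_0 + h_0·σ_1 = 6(Δ_0 - p'(0)) = 48 and h_1·σ_1 + 2h_1·σ_2 = 6(p'(2) - Δ_1) = 30.
Solving: σ_0 = 77/2, σ_1 = -29, σ_2 = 59/2.

29.5000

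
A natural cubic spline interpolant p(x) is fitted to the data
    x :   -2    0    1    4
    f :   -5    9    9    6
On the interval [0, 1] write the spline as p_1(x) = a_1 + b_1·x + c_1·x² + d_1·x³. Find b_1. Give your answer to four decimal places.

2.3191

Write M_i for p''(x_i). With h_i = 2, 1, 3 and divided differences Δ_i = 7, 0, -1, the continuity of p' gives the tridiagonal system
  2·M_0 + 6·M_1 + 1·M_2 = 6(Δ_1 - Δ_0) = -42
  1·M_1 + 8·M_2 + 3·M_3 = 6(Δ_2 - Δ_1) = -6
Natural end conditions: M_0 = M_3 = 0.
Solving: M_0 = 0, M_1 = -330/47, M_2 = 6/47, M_3 = 0.
On [0, 1], with p_1(x) = a_1 + b_1·x + c_1·x² + d_1·x³: c_1 = M_1/2 = -165/47, d_1 = (M_2 - M_1)/(6h_1) = 56/47, b_1 = Δ_1 - h_1(2M_1 + M_2)/6 = 109/47.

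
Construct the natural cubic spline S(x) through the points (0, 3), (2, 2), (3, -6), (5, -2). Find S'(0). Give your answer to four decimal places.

2.6429

Let M_i = S''(x_i). Step sizes h_i = 2, 1, 2; slopes of the chords Δ_i = (y_(i+1) - y_i)/h_i = -1/2, -8, 2.
  2·M_0 + 6·M_1 + 1·M_2 = 6(Δ_1 - Δ_0) = -45
  1·M_1 + 6·M_2 + 2·M_3 = 6(Δ_2 - Δ_1) = 60
Natural end conditions: M_0 = M_3 = 0.
Forward elimination and back-substitution give M_0 = 0, M_1 = -66/7, M_2 = 81/7, M_3 = 0.
On [0, 2], S'(x) = b_0 + 2c_0·x + 3d_0·x² with b_0 = Δ_0 - h_0(2M_0 + M_1)/6 = 37/14, c_0 = M_0/2 = 0, d_0 = (M_1 - M_0)/(6h_0) = -11/14. So S'(0) = 37/14.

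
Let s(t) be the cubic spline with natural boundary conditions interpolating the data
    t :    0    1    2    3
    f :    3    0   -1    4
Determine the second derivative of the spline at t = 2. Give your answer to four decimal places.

8.8000

Put M_i = s'' at the i-th knot. Here h = (1, 1, 1) and Δ = (-3, -1, 5), so the interior equations h_(i-1)·M_(i-1) + 2(h_(i-1)+h_i)·M_i + h_i·M_(i+1) = 6(Δ_i − Δ_(i-1)) read
  1·M_0 + 4·M_1 + 1·M_2 = 6(Δ_1 - Δ_0) = 12
  1·M_1 + 4·M_2 + 1·M_3 = 6(Δ_2 - Δ_1) = 36
Natural end conditions: M_0 = M_3 = 0.
Hence M_0 = 0, M_1 = 4/5, M_2 = 44/5, M_3 = 0.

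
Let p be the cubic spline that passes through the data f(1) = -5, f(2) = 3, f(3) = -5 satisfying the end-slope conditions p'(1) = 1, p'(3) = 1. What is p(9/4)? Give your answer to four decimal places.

Write σ_i for p''(x_i). With h_i = 1, 1 and divided differences Δ_i = 8, -8, the continuity of p' gives the tridiagonal system
  1·σ_0 + 4·σ_1 + 1·σ_2 = 6(Δ_1 - Δ_0) = -96
Clamped end conditions give two more equations: 2h_0·σ_0 + h_0·σ_1 = 6(Δ_0 - p'(1)) = 42 and h_1·σ_1 + 2h_1·σ_2 = 6(p'(3) - Δ_1) = 54.
Forward elimination and back-substitution give σ_0 = 45, σ_1 = -48, σ_2 = 51.
On [2, 3], p(t) = 3 - 1/2·(t - 2) - 24·(t - 2)² + 33/2·(t - 2)³.
With (t - 2) = 1/4: p(9/4) = 209/128.

1.6328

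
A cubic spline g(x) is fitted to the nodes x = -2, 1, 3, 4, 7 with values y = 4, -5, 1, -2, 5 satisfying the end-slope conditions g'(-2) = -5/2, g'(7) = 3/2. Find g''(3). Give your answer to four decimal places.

Write m_i for g''(x_i). With h_i = 3, 2, 1, 3 and divided differences Δ_i = -3, 3, -3, 7/3, the continuity of g' gives the tridiagonal system
  3·m_0 + 10·m_1 + 2·m_2 = 6(Δ_1 - Δ_0) = 36
  2·m_1 + 6·m_2 + 1·m_3 = 6(Δ_2 - Δ_1) = -36
  1·m_2 + 8·m_3 + 3·m_4 = 6(Δ_3 - Δ_2) = 32
Clamped end conditions give two more equations: 2h_0·m_0 + h_0·m_1 = 6(Δ_0 - g'(-2)) = -3 and h_3·m_3 + 2h_3·m_4 = 6(g'(7) - Δ_3) = -5.
Solving: m_0 = -251/66, m_1 = 218/33, m_2 = -1231/132, m_3 = 445/66, m_4 = -185/44.

-9.3258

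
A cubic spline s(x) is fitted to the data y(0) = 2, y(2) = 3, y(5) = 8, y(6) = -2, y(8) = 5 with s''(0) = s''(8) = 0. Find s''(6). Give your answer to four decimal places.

15.5577

Write M_i for s''(x_i). With h_i = 2, 3, 1, 2 and divided differences Δ_i = 1/2, 5/3, -10, 7/2, the continuity of s' gives the tridiagonal system
  2·M_0 + 10·M_1 + 3·M_2 = 6(Δ_1 - Δ_0) = 7
  3·M_1 + 8·M_2 + 1·M_3 = 6(Δ_2 - Δ_1) = -70
  1·M_2 + 6·M_3 + 2·M_4 = 6(Δ_3 - Δ_2) = 81
Natural end conditions: M_0 = M_4 = 0.
Solving: M_0 = 0, M_1 = 229/52, M_2 = -321/26, M_3 = 809/52, M_4 = 0.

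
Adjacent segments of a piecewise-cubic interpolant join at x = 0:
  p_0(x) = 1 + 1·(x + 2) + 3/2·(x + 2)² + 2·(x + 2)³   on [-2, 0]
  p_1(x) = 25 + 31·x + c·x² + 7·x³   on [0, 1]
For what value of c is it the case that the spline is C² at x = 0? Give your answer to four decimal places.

p_0''(x) = 3 + 12·(x + 2), so p_0''(0) = 27. On the right, p_1''(0) = 2c, so c = 27/2.

13.5000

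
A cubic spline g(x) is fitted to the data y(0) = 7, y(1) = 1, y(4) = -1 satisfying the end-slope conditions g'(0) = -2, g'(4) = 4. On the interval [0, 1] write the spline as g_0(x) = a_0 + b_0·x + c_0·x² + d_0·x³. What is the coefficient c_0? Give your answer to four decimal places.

-7.2500

With σ_i denoting the second derivative at x_i, h_i = 1, 3, and Δ_i = (y_(i+1) − y_i)/h_i = -6, -2/3:
  1·σ_0 + 8·σ_1 + 3·σ_2 = 6(Δ_1 - Δ_0) = 32
Clamped end conditions give two more equations: 2h_0·σ_0 + h_0·σ_1 = 6(Δ_0 - g'(0)) = -24 and h_1·σ_1 + 2h_1·σ_2 = 6(g'(4) - Δ_1) = 28.
Hence σ_0 = -29/2, σ_1 = 5, σ_2 = 13/6.
On [0, 1], with g_0(x) = a_0 + b_0·x + c_0·x² + d_0·x³: c_0 = σ_0/2 = -29/4, d_0 = (σ_1 - σ_0)/(6h_0) = 13/4, b_0 = Δ_0 - h_0(2σ_0 + σ_1)/6 = -2.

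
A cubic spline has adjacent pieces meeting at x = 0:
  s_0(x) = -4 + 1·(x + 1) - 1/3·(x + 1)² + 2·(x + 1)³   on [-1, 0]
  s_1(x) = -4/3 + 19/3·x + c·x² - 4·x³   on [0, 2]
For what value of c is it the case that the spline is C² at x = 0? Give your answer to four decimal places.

5.6667

s_0''(x) = -2/3 + 12·(x + 1), so s_0''(0) = 34/3. On the right, s_1''(0) = 2c, so c = 17/3.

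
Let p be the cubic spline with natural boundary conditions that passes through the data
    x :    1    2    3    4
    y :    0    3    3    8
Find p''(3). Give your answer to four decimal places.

9.2000

Let m_i = p''(x_i). Step sizes h_i = 1, 1, 1; slopes of the chords Δ_i = (y_(i+1) - y_i)/h_i = 3, 0, 5.
  1·m_0 + 4·m_1 + 1·m_2 = 6(Δ_1 - Δ_0) = -18
  1·m_1 + 4·m_2 + 1·m_3 = 6(Δ_2 - Δ_1) = 30
Natural end conditions: m_0 = m_3 = 0.
Forward elimination and back-substitution give m_0 = 0, m_1 = -34/5, m_2 = 46/5, m_3 = 0.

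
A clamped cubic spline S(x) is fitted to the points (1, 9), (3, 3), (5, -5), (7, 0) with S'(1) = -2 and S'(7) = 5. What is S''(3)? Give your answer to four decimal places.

With M_i denoting the second derivative at x_i, h_i = 2, 2, 2, and Δ_i = (y_(i+1) − y_i)/h_i = -3, -4, 5/2:
  2·M_0 + 8·M_1 + 2·M_2 = 6(Δ_1 - Δ_0) = -6
  2·M_1 + 8·M_2 + 2·M_3 = 6(Δ_2 - Δ_1) = 39
Clamped end conditions give two more equations: 2h_0·M_0 + h_0·M_1 = 6(Δ_0 - S'(1)) = -6 and h_2·M_2 + 2h_2·M_3 = 6(S'(7) - Δ_2) = 15.
Hence M_0 = -17/30, M_1 = -28/15, M_2 = 151/30, M_3 = 37/30.

-1.8667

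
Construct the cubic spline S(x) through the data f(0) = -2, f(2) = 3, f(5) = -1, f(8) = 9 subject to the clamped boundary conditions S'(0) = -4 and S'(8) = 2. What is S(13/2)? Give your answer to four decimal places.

Write M_i for S''(x_i). With h_i = 2, 3, 3 and divided differences Δ_i = 5/2, -4/3, 10/3, the continuity of S' gives the tridiagonal system
  2·M_0 + 10·M_1 + 3·M_2 = 6(Δ_1 - Δ_0) = -23
  3·M_1 + 12·M_2 + 3·M_3 = 6(Δ_2 - Δ_1) = 28
Clamped end conditions give two more equations: 2h_0·M_0 + h_0·M_1 = 6(Δ_0 - S'(0)) = 39 and h_2·M_2 + 2h_2·M_3 = 6(S'(8) - Δ_2) = -8.
Hence M_0 = 491/38, M_1 = -241/38, M_2 = 277/57, M_3 = -143/38.
On [5, 8], S(x) = -1 + 27/76·(x - 5) + 277/114·(x - 5)² - 983/2052·(x - 5)³.
With (x - 5) = 3/2: S(13/2) = 2057/608.

3.3832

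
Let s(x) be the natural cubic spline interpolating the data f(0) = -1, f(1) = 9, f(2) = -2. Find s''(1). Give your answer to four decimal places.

-31.5000

Put σ_i = s'' at the i-th knot. Here h = (1, 1) and Δ = (10, -11), so the interior equations h_(i-1)·σ_(i-1) + 2(h_(i-1)+h_i)·σ_i + h_i·σ_(i+1) = 6(Δ_i − Δ_(i-1)) read
  1·σ_0 + 4·σ_1 + 1·σ_2 = 6(Δ_1 - Δ_0) = -126
Natural end conditions: σ_0 = σ_2 = 0.
Solving: σ_0 = 0, σ_1 = -63/2, σ_2 = 0.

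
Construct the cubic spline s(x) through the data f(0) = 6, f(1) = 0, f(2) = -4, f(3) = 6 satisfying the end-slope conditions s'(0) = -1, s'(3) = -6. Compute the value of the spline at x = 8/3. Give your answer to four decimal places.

4.9136

With m_i denoting the second derivative at x_i, h_i = 1, 1, 1, and Δ_i = (y_(i+1) − y_i)/h_i = -6, -4, 10:
  1·m_0 + 4·m_1 + 1·m_2 = 6(Δ_1 - Δ_0) = 12
  1·m_1 + 4·m_2 + 1·m_3 = 6(Δ_2 - Δ_1) = 84
Clamped end conditions give two more equations: 2h_0·m_0 + h_0·m_1 = 6(Δ_0 - s'(0)) = -30 and h_2·m_2 + 2h_2·m_3 = 6(s'(3) - Δ_2) = -96.
Hence m_0 = -40/3, m_1 = -10/3, m_2 = 116/3, m_3 = -202/3.
On [2, 3], s(x) = -4 + 25/3·(x - 2) + 58/3·(x - 2)² - 53/3·(x - 2)³.
With (x - 2) = 2/3: s(8/3) = 398/81.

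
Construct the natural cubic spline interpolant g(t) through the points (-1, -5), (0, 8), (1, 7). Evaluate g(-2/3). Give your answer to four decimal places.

Put M_i = g'' at the i-th knot. Here h = (1, 1) and Δ = (13, -1), so the interior equations h_(i-1)·M_(i-1) + 2(h_(i-1)+h_i)·M_i + h_i·M_(i+1) = 6(Δ_i − Δ_(i-1)) read
  1·M_0 + 4·M_1 + 1·M_2 = 6(Δ_1 - Δ_0) = -84
Natural end conditions: M_0 = M_2 = 0.
Solving the tridiagonal system: M_0 = 0, M_1 = -21, M_2 = 0.
On [-1, 0], g(t) = -5 + 33/2·(t + 1) + 0·(t + 1)² - 7/2·(t + 1)³.
With (t + 1) = 1/3: g(-2/3) = 10/27.

0.3704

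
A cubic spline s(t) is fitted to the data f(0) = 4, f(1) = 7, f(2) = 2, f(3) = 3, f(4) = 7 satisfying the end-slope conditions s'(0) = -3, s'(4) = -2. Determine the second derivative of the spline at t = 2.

13

Put σ_i = s'' at the i-th knot. Here h = (1, 1, 1, 1) and Δ = (3, -5, 1, 4), so the interior equations h_(i-1)·σ_(i-1) + 2(h_(i-1)+h_i)·σ_i + h_i·σ_(i+1) = 6(Δ_i − Δ_(i-1)) read
  1·σ_0 + 4·σ_1 + 1·σ_2 = 6(Δ_1 - Δ_0) = -48
  1·σ_1 + 4·σ_2 + 1·σ_3 = 6(Δ_2 - Δ_1) = 36
  1·σ_2 + 4·σ_3 + 1·σ_4 = 6(Δ_3 - Δ_2) = 18
Clamped end conditions give two more equations: 2h_0·σ_0 + h_0·σ_1 = 6(Δ_0 - s'(0)) = 36 and h_3·σ_3 + 2h_3·σ_4 = 6(s'(4) - Δ_3) = -36.
Hence σ_0 = 205/7, σ_1 = -158/7, σ_2 = 13, σ_3 = 46/7, σ_4 = -149/7.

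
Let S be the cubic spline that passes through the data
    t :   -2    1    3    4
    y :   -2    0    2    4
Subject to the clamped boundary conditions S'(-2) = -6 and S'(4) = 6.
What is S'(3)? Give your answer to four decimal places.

0.0877

Let M_i = S''(x_i). Step sizes h_i = 3, 2, 1; slopes of the chords Δ_i = (y_(i+1) - y_i)/h_i = 2/3, 1, 2.
  3·M_0 + 10·M_1 + 2·M_2 = 6(Δ_1 - Δ_0) = 2
  2·M_1 + 6·M_2 + 1·M_3 = 6(Δ_2 - Δ_1) = 6
Clamped end conditions give two more equations: 2h_0·M_0 + h_0·M_1 = 6(Δ_0 - S'(-2)) = 40 and h_2·M_2 + 2h_2·M_3 = 6(S'(4) - Δ_2) = 24.
Solving the tridiagonal system: M_0 = 146/19, M_1 = -116/57, M_2 = -20/57, M_3 = 694/57.
On [3, 4], S'(t) = b_2 + 2c_2·(t - 3) + 3d_2·(t - 3)² with b_2 = Δ_2 - h_2(2M_2 + M_3)/6 = 5/57, c_2 = M_2/2 = -10/57, d_2 = (M_3 - M_2)/(6h_2) = 119/57. So S'(3) = 5/57.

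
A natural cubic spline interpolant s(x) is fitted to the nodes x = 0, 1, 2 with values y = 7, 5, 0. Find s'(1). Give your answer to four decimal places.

With M_i denoting the second derivative at x_i, h_i = 1, 1, and Δ_i = (y_(i+1) − y_i)/h_i = -2, -5:
  1·M_0 + 4·M_1 + 1·M_2 = 6(Δ_1 - Δ_0) = -18
Natural end conditions: M_0 = M_2 = 0.
Solving: M_0 = 0, M_1 = -9/2, M_2 = 0.
On [1, 2], s'(x) = b_1 + 2c_1·(x - 1) + 3d_1·(x - 1)² with b_1 = Δ_1 - h_1(2M_1 + M_2)/6 = -7/2, c_1 = M_1/2 = -9/4, d_1 = (M_2 - M_1)/(6h_1) = 3/4. So s'(1) = -7/2.

-3.5000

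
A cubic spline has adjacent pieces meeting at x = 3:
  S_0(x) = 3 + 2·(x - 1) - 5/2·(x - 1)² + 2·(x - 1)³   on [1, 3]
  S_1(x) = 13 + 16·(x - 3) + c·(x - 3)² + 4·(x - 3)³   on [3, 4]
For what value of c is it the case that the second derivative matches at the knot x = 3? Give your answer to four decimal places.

9.5000

S_0''(x) = -5 + 12·(x - 1), so S_0''(3) = 19. On the right, S_1''(3) = 2c, so c = 19/2.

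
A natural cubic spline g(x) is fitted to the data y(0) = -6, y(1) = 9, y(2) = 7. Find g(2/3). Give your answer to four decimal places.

Write M_i for g''(x_i). With h_i = 1, 1 and divided differences Δ_i = 15, -2, the continuity of g' gives the tridiagonal system
  1·M_0 + 4·M_1 + 1·M_2 = 6(Δ_1 - Δ_0) = -102
Natural end conditions: M_0 = M_2 = 0.
Solving the tridiagonal system: M_0 = 0, M_1 = -51/2, M_2 = 0.
On [0, 1], g(x) = -6 + 77/4·x + 0·x² - 17/4·x³.
With x = 2/3: g(2/3) = 301/54.

5.5741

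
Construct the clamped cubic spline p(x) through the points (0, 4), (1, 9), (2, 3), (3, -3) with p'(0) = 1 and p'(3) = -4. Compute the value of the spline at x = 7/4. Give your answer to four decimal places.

5.1500

Write M_i for p''(x_i). With h_i = 1, 1, 1 and divided differences Δ_i = 5, -6, -6, the continuity of p' gives the tridiagonal system
  1·M_0 + 4·M_1 + 1·M_2 = 6(Δ_1 - Δ_0) = -66
  1·M_1 + 4·M_2 + 1·M_3 = 6(Δ_2 - Δ_1) = 0
Clamped end conditions give two more equations: 2h_0·M_0 + h_0·M_1 = 6(Δ_0 - p'(0)) = 24 and h_2·M_2 + 2h_2·M_3 = 6(p'(3) - Δ_2) = 12.
Forward elimination and back-substitution give M_0 = 358/15, M_1 = -356/15, M_2 = 76/15, M_3 = 52/15.
On [1, 2], p(x) = 9 + 16/15·(x - 1) - 178/15·(x - 1)² + 24/5·(x - 1)³.
With (x - 1) = 3/4: p(7/4) = 103/20.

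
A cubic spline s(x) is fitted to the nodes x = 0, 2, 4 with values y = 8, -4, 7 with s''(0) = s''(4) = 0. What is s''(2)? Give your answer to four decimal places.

8.6250

With m_i denoting the second derivative at x_i, h_i = 2, 2, and Δ_i = (y_(i+1) − y_i)/h_i = -6, 11/2:
  2·m_0 + 8·m_1 + 2·m_2 = 6(Δ_1 - Δ_0) = 69
Natural end conditions: m_0 = m_2 = 0.
Solving: m_0 = 0, m_1 = 69/8, m_2 = 0.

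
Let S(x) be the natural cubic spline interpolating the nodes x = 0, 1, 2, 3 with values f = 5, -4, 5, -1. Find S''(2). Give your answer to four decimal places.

-31.2000

With σ_i denoting the second derivative at x_i, h_i = 1, 1, 1, and Δ_i = (y_(i+1) − y_i)/h_i = -9, 9, -6:
  1·σ_0 + 4·σ_1 + 1·σ_2 = 6(Δ_1 - Δ_0) = 108
  1·σ_1 + 4·σ_2 + 1·σ_3 = 6(Δ_2 - Δ_1) = -90
Natural end conditions: σ_0 = σ_3 = 0.
Solving the tridiagonal system: σ_0 = 0, σ_1 = 174/5, σ_2 = -156/5, σ_3 = 0.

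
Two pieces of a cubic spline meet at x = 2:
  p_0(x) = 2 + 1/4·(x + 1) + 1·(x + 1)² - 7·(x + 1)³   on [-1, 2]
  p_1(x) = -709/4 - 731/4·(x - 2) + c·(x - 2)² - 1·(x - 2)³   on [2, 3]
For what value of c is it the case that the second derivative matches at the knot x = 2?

p_0''(x) = 2 - 42·(x + 1), so p_0''(2) = -124. On the right, p_1''(2) = 2c, so c = -62.

-62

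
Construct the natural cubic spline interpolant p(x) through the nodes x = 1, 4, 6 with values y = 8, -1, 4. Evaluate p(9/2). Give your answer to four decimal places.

With M_i denoting the second derivative at x_i, h_i = 3, 2, and Δ_i = (y_(i+1) − y_i)/h_i = -3, 5/2:
  3·M_0 + 10·M_1 + 2·M_2 = 6(Δ_1 - Δ_0) = 33
Natural end conditions: M_0 = M_2 = 0.
Hence M_0 = 0, M_1 = 33/10, M_2 = 0.
On [4, 6], p(x) = -1 + 3/10·(x - 4) + 33/20·(x - 4)² - 11/40·(x - 4)³.
With (x - 4) = 1/2: p(9/2) = -151/320.

-0.4719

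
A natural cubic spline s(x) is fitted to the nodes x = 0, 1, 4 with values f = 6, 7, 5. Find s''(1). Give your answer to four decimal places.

Put M_i = s'' at the i-th knot. Here h = (1, 3) and Δ = (1, -2/3), so the interior equations h_(i-1)·M_(i-1) + 2(h_(i-1)+h_i)·M_i + h_i·M_(i+1) = 6(Δ_i − Δ_(i-1)) read
  1·M_0 + 8·M_1 + 3·M_2 = 6(Δ_1 - Δ_0) = -10
Natural end conditions: M_0 = M_2 = 0.
Solving the tridiagonal system: M_0 = 0, M_1 = -5/4, M_2 = 0.

-1.2500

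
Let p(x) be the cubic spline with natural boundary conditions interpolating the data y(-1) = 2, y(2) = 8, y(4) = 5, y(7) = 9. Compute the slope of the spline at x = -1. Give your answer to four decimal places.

3.2708

Put m_i = p'' at the i-th knot. Here h = (3, 2, 3) and Δ = (2, -3/2, 4/3), so the interior equations h_(i-1)·m_(i-1) + 2(h_(i-1)+h_i)·m_i + h_i·m_(i+1) = 6(Δ_i − Δ_(i-1)) read
  3·m_0 + 10·m_1 + 2·m_2 = 6(Δ_1 - Δ_0) = -21
  2·m_1 + 10·m_2 + 3·m_3 = 6(Δ_2 - Δ_1) = 17
Natural end conditions: m_0 = m_3 = 0.
Hence m_0 = 0, m_1 = -61/24, m_2 = 53/24, m_3 = 0.
On [-1, 2], p'(x) = b_0 + 2c_0·(x + 1) + 3d_0·(x + 1)² with b_0 = Δ_0 - h_0(2m_0 + m_1)/6 = 157/48, c_0 = m_0/2 = 0, d_0 = (m_1 - m_0)/(6h_0) = -61/432. So p'(-1) = 157/48.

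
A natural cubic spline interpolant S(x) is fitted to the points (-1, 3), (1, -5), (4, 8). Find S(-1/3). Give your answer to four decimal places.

With σ_i denoting the second derivative at x_i, h_i = 2, 3, and Δ_i = (y_(i+1) − y_i)/h_i = -4, 13/3:
  2·σ_0 + 10·σ_1 + 3·σ_2 = 6(Δ_1 - Δ_0) = 50
Natural end conditions: σ_0 = σ_2 = 0.
Hence σ_0 = 0, σ_1 = 5, σ_2 = 0.
On [-1, 1], S(x) = 3 - 17/3·(x + 1) + 0·(x + 1)² + 5/12·(x + 1)³.
With (x + 1) = 2/3: S(-1/3) = -53/81.

-0.6543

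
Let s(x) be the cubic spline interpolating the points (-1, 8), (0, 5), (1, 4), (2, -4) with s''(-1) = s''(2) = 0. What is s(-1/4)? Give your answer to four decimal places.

With M_i denoting the second derivative at x_i, h_i = 1, 1, 1, and Δ_i = (y_(i+1) − y_i)/h_i = -3, -1, -8:
  1·M_0 + 4·M_1 + 1·M_2 = 6(Δ_1 - Δ_0) = 12
  1·M_1 + 4·M_2 + 1·M_3 = 6(Δ_2 - Δ_1) = -42
Natural end conditions: M_0 = M_3 = 0.
Forward elimination and back-substitution give M_0 = 0, M_1 = 6, M_2 = -12, M_3 = 0.
On [-1, 0], s(x) = 8 - 4·(x + 1) + 0·(x + 1)² + 1·(x + 1)³.
With (x + 1) = 3/4: s(-1/4) = 347/64.

5.4219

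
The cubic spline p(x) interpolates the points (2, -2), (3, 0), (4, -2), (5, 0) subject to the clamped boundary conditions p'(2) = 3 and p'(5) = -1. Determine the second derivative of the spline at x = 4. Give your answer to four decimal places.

12.1333

With M_i denoting the second derivative at x_i, h_i = 1, 1, 1, and Δ_i = (y_(i+1) − y_i)/h_i = 2, -2, 2:
  1·M_0 + 4·M_1 + 1·M_2 = 6(Δ_1 - Δ_0) = -24
  1·M_1 + 4·M_2 + 1·M_3 = 6(Δ_2 - Δ_1) = 24
Clamped end conditions give two more equations: 2h_0·M_0 + h_0·M_1 = 6(Δ_0 - p'(2)) = -6 and h_2·M_2 + 2h_2·M_3 = 6(p'(5) - Δ_2) = -18.
Hence M_0 = 26/15, M_1 = -142/15, M_2 = 182/15, M_3 = -226/15.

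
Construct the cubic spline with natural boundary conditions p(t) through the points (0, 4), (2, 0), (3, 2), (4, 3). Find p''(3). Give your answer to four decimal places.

Let M_i = p''(x_i). Step sizes h_i = 2, 1, 1; slopes of the chords Δ_i = (y_(i+1) - y_i)/h_i = -2, 2, 1.
  2·M_0 + 6·M_1 + 1·M_2 = 6(Δ_1 - Δ_0) = 24
  1·M_1 + 4·M_2 + 1·M_3 = 6(Δ_2 - Δ_1) = -6
Natural end conditions: M_0 = M_3 = 0.
Forward elimination and back-substitution give M_0 = 0, M_1 = 102/23, M_2 = -60/23, M_3 = 0.

-2.6087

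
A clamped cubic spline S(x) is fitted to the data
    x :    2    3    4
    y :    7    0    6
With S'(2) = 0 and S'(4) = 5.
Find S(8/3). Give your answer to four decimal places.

Write M_i for S''(x_i). With h_i = 1, 1 and divided differences Δ_i = -7, 6, the continuity of S' gives the tridiagonal system
  1·M_0 + 4·M_1 + 1·M_2 = 6(Δ_1 - Δ_0) = 78
Clamped end conditions give two more equations: 2h_0·M_0 + h_0·M_1 = 6(Δ_0 - S'(2)) = -42 and h_1·M_1 + 2h_1·M_2 = 6(S'(4) - Δ_1) = -6.
Solving: M_0 = -38, M_1 = 34, M_2 = -20.
On [2, 3], S(x) = 7 + 0·(x - 2) - 19·(x - 2)² + 12·(x - 2)³.
With (x - 2) = 2/3: S(8/3) = 19/9.

2.1111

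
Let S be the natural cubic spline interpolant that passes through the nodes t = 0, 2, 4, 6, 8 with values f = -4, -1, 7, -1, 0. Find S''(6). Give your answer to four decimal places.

5.4643

With M_i denoting the second derivative at x_i, h_i = 2, 2, 2, 2, and Δ_i = (y_(i+1) − y_i)/h_i = 3/2, 4, -4, 1/2:
  2·M_0 + 8·M_1 + 2·M_2 = 6(Δ_1 - Δ_0) = 15
  2·M_1 + 8·M_2 + 2·M_3 = 6(Δ_2 - Δ_1) = -48
  2·M_2 + 8·M_3 + 2·M_4 = 6(Δ_3 - Δ_2) = 27
Natural end conditions: M_0 = M_4 = 0.
Solving the tridiagonal system: M_0 = 0, M_1 = 111/28, M_2 = -117/14, M_3 = 153/28, M_4 = 0.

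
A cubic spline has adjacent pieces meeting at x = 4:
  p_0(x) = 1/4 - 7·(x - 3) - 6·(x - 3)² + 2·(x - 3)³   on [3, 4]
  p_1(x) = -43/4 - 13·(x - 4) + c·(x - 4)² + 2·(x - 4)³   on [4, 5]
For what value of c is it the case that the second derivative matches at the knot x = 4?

0

p_0''(x) = -12 + 12·(x - 3), so p_0''(4) = 0. On the right, p_1''(4) = 2c, so c = 0.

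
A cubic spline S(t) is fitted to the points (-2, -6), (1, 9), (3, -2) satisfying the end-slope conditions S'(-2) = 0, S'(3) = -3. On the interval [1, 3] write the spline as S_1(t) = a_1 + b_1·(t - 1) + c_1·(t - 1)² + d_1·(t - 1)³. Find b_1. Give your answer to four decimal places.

-1.0500

Write M_i for S''(x_i). With h_i = 3, 2 and divided differences Δ_i = 5, -11/2, the continuity of S' gives the tridiagonal system
  3·M_0 + 10·M_1 + 2·M_2 = 6(Δ_1 - Δ_0) = -63
Clamped end conditions give two more equations: 2h_0·M_0 + h_0·M_1 = 6(Δ_0 - S'(-2)) = 30 and h_1·M_1 + 2h_1·M_2 = 6(S'(3) - Δ_1) = 15.
Forward elimination and back-substitution give M_0 = 107/10, M_1 = -57/5, M_2 = 189/20.
On [1, 3], with S_1(t) = a_1 + b_1·(t - 1) + c_1·(t - 1)² + d_1·(t - 1)³: c_1 = M_1/2 = -57/10, d_1 = (M_2 - M_1)/(6h_1) = 139/80, b_1 = Δ_1 - h_1(2M_1 + M_2)/6 = -21/20.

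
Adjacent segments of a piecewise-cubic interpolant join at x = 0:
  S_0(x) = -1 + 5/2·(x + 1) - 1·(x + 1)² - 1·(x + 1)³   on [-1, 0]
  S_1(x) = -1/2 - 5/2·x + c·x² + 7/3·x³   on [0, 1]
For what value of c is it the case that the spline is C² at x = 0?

S_0''(x) = -2 - 6·(x + 1), so S_0''(0) = -8. On the right, S_1''(0) = 2c, so c = -4.

-4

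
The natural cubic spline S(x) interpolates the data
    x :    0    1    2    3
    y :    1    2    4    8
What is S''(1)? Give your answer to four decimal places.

0.8000

Let M_i = S''(x_i). Step sizes h_i = 1, 1, 1; slopes of the chords Δ_i = (y_(i+1) - y_i)/h_i = 1, 2, 4.
  1·M_0 + 4·M_1 + 1·M_2 = 6(Δ_1 - Δ_0) = 6
  1·M_1 + 4·M_2 + 1·M_3 = 6(Δ_2 - Δ_1) = 12
Natural end conditions: M_0 = M_3 = 0.
Forward elimination and back-substitution give M_0 = 0, M_1 = 4/5, M_2 = 14/5, M_3 = 0.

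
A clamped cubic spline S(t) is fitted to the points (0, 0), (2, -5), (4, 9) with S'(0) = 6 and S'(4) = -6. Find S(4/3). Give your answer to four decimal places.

-3.8148

Put m_i = S'' at the i-th knot. Here h = (2, 2) and Δ = (-5/2, 7), so the interior equations h_(i-1)·m_(i-1) + 2(h_(i-1)+h_i)·m_i + h_i·m_(i+1) = 6(Δ_i − Δ_(i-1)) read
  2·m_0 + 8·m_1 + 2·m_2 = 6(Δ_1 - Δ_0) = 57
Clamped end conditions give two more equations: 2h_0·m_0 + h_0·m_1 = 6(Δ_0 - S'(0)) = -51 and h_1·m_1 + 2h_1·m_2 = 6(S'(4) - Δ_1) = -78.
Forward elimination and back-substitution give m_0 = -183/8, m_1 = 81/4, m_2 = -237/8.
On [0, 2], S(t) = 0 + 6·t - 183/16·t² + 115/32·t³.
With t = 4/3: S(4/3) = -103/27.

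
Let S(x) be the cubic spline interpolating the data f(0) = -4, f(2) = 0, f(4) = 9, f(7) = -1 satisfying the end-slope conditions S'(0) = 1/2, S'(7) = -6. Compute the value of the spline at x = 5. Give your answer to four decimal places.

With M_i denoting the second derivative at x_i, h_i = 2, 2, 3, and Δ_i = (y_(i+1) − y_i)/h_i = 2, 9/2, -10/3:
  2·M_0 + 8·M_1 + 2·M_2 = 6(Δ_1 - Δ_0) = 15
  2·M_1 + 10·M_2 + 3·M_3 = 6(Δ_2 - Δ_1) = -47
Clamped end conditions give two more equations: 2h_0·M_0 + h_0·M_1 = 6(Δ_0 - S'(0)) = 9 and h_2·M_2 + 2h_2·M_3 = 6(S'(7) - Δ_2) = -16.
Hence M_0 = 55/74, M_1 = 223/74, M_2 = -196/37, M_3 = -2/111.
On [4, 7], S(x) = 9 + 73/37·(x - 4) - 98/37·(x - 4)² + 293/999·(x - 4)³.
With (x - 4) = 1: S(5) = 8609/999.

8.6176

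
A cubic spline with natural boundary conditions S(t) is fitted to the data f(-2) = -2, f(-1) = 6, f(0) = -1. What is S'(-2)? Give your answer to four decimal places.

11.7500

With σ_i denoting the second derivative at x_i, h_i = 1, 1, and Δ_i = (y_(i+1) − y_i)/h_i = 8, -7:
  1·σ_0 + 4·σ_1 + 1·σ_2 = 6(Δ_1 - Δ_0) = -90
Natural end conditions: σ_0 = σ_2 = 0.
Solving: σ_0 = 0, σ_1 = -45/2, σ_2 = 0.
On [-2, -1], S'(t) = b_0 + 2c_0·(t + 2) + 3d_0·(t + 2)² with b_0 = Δ_0 - h_0(2σ_0 + σ_1)/6 = 47/4, c_0 = σ_0/2 = 0, d_0 = (σ_1 - σ_0)/(6h_0) = -15/4. So S'(-2) = 47/4.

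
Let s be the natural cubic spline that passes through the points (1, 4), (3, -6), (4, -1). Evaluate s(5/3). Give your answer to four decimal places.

-1.3086

Put m_i = s'' at the i-th knot. Here h = (2, 1) and Δ = (-5, 5), so the interior equations h_(i-1)·m_(i-1) + 2(h_(i-1)+h_i)·m_i + h_i·m_(i+1) = 6(Δ_i − Δ_(i-1)) read
  2·m_0 + 6·m_1 + 1·m_2 = 6(Δ_1 - Δ_0) = 60
Natural end conditions: m_0 = m_2 = 0.
Solving: m_0 = 0, m_1 = 10, m_2 = 0.
On [1, 3], s(x) = 4 - 25/3·(x - 1) + 0·(x - 1)² + 5/6·(x - 1)³.
With (x - 1) = 2/3: s(5/3) = -106/81.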